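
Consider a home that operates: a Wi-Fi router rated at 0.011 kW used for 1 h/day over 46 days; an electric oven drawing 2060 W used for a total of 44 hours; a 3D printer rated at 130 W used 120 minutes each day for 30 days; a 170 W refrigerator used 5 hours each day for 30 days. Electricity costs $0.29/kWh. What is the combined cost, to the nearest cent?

Wi-Fi router: Runtime = 1 h/day × 46 days = 46 h
Wi-Fi router: 0.011 kW × 46 h = 0.506 kWh
electric oven: 2.06 kW × 44 h = 90.64 kWh
3D printer: Runtime = 120 min × 30 = 3600 min = 60 h
3D printer: 0.13 kW × 60 h = 7.8 kWh
refrigerator: Runtime = 5 h/day × 30 days = 150 h
refrigerator: 0.17 kW × 150 h = 25.5 kWh
Total energy = 124.446 kWh
Cost = 124.446 × $0.29 = $36.09

$36.09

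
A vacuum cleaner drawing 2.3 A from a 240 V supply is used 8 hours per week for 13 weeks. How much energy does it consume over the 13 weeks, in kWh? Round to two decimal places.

Power = 2.3 A × 240 V = 552 W = 0.552 kW
Runtime = 8 h/week × 13 weeks = 104 h
Energy = 0.552 kW × 104 h = 57.408 kWh ≈ 57.41 kWh

57.41 kWh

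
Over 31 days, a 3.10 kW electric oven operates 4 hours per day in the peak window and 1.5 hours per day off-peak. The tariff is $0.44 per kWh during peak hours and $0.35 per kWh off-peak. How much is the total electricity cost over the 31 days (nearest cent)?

Peak energy = 3.1 kW × 4 h × 31 = 384.4 kWh
Off-peak energy = 3.1 kW × 1.5 h × 31 = 144.15 kWh
Cost = 384.4 × $0.44 + 144.15 × $0.35 = $169.136 + $50.4525 = $219.59

$219.59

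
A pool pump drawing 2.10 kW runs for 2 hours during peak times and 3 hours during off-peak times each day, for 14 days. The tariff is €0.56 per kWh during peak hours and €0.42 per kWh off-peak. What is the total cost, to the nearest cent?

€69.97

Peak energy = 2.1 kW × 2 h × 14 = 58.8 kWh
Off-peak energy = 2.1 kW × 3 h × 14 = 88.2 kWh
Cost = 58.8 × €0.56 + 88.2 × €0.42 = €32.928 + €37.044 = €69.97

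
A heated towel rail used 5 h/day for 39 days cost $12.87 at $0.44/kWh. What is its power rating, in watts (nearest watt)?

150 W

Energy = $12.87 ÷ $0.44/kWh = 29.25 kWh
Runtime = 5 h/day × 39 days = 195 h
Power = 29.25 kWh ÷ 195 h = 0.15 kW = 150 W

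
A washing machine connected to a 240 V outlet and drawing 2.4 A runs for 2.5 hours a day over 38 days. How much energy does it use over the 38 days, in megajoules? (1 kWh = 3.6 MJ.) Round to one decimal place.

197.0 MJ

Power = 2.4 A × 240 V = 576 W = 0.576 kW
Runtime = 2.5 h/day × 38 days = 95 h
Energy = 0.576 kW × 95 h = 54.72 kWh
= 54.72 × 3.6 MJ = 197.0 MJ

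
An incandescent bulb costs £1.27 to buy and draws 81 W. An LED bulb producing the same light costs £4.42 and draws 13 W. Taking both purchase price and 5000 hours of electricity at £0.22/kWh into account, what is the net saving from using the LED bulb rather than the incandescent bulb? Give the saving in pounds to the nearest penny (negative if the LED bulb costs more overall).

incandescent bulb: £1.27 + (81/1000) kW × 5000 h × £0.22 = £1.27 + £89.1 = £90.37
LED bulb: £4.42 + (13/1000) kW × 5000 h × £0.22 = £4.42 + £14.3 = £18.72
Saving = £90.37 − £18.72 = £71.65

£71.65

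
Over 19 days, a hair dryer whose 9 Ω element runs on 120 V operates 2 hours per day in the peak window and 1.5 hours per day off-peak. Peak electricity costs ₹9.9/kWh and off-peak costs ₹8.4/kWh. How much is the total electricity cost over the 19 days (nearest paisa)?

₹984.96

Power = V²/R = 120²/9 = 1600 W = 1.6 kW
Peak energy = 1.6 kW × 2 h × 19 = 60.8 kWh
Off-peak energy = 1.6 kW × 1.5 h × 19 = 45.6 kWh
Cost = 60.8 × ₹9.9 + 45.6 × ₹8.4 = ₹601.92 + ₹383.04 = ₹984.96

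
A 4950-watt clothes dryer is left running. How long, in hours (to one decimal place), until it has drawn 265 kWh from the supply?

53.5 h

Hours = 265 kWh ÷ 4.95 kW = 53.5 h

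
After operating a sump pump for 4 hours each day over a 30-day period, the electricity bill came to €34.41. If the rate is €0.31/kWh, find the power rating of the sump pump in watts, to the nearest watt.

925 W

Energy = €34.41 ÷ €0.31/kWh = 111 kWh
Runtime = 4 h/day × 30 days = 120 h
Power = 111 kWh ÷ 120 h = 0.925 kW = 925 W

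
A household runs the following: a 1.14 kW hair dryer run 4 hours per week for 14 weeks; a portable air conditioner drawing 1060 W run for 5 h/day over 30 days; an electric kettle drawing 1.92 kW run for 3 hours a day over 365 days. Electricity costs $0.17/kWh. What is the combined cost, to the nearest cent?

hair dryer: Runtime = 4 h/week × 14 weeks = 56 h
hair dryer: 1.14 kW × 56 h = 63.84 kWh
portable air conditioner: Runtime = 5 h/day × 30 days = 150 h
portable air conditioner: 1.06 kW × 150 h = 159 kWh
electric kettle: Runtime = 3 h/day × 365 days = 1095 h
electric kettle: 1.92 kW × 1095 h = 2102.4 kWh
Total energy = 2325.24 kWh
Cost = 2325.24 × $0.17 = $395.29

$395.29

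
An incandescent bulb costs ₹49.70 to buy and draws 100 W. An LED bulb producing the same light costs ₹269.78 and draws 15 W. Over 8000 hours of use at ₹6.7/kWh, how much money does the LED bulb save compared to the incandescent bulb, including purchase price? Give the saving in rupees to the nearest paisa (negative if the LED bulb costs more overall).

incandescent bulb: ₹49.70 + (100/1000) kW × 8000 h × ₹6.7 = ₹49.70 + ₹5360 = ₹5409.7
LED bulb: ₹269.78 + (15/1000) kW × 8000 h × ₹6.7 = ₹269.78 + ₹804 = ₹1073.78
Saving = ₹5409.7 − ₹1073.78 = ₹4335.92

₹4335.92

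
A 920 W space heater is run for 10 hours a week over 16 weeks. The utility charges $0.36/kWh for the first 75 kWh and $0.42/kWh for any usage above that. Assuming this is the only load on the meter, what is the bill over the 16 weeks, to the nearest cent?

Runtime = 10 h/week × 16 weeks = 160 h
Energy = 0.92 kW × 160 h = 147.2 kWh
Tier 1 (0–75 kWh): 75 × $0.36 = $27
Above 75 kWh: 72.2 × $0.42 = $30.324
Bill = $57.32

$57.32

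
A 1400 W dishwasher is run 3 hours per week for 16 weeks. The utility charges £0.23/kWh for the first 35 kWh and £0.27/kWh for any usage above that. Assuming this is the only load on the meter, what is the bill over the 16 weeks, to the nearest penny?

£16.74

Runtime = 3 h/week × 16 weeks = 48 h
Energy = 1.4 kW × 48 h = 67.2 kWh
Tier 1 (0–35 kWh): 35 × £0.23 = £8.05
Above 35 kWh: 32.2 × £0.27 = £8.694
Bill = £16.74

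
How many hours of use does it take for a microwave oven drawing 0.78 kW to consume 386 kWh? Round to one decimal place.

494.9 h

Hours = 386 kWh ÷ 0.78 kW = 494.9 h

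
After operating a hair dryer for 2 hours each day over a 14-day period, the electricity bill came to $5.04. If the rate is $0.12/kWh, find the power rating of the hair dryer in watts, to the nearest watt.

Energy = $5.04 ÷ $0.12/kWh = 42 kWh
Runtime = 2 h/day × 14 days = 28 h
Power = 42 kWh ÷ 28 h = 1.5 kW = 1500 W

1500 W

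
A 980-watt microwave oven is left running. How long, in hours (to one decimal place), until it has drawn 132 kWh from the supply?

134.7 h

Hours = 132 kWh ÷ 0.98 kW = 134.7 h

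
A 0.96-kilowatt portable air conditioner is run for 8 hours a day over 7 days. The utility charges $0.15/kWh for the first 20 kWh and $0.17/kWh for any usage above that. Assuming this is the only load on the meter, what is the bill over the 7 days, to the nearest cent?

Runtime = 8 h/day × 7 days = 56 h
Energy = 0.96 kW × 56 h = 53.76 kWh
Tier 1 (0–20 kWh): 20 × $0.15 = $3
Above 20 kWh: 33.76 × $0.17 = $5.7392
Bill = $8.74

$8.74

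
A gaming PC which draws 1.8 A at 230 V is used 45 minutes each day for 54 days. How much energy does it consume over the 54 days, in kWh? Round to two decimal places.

16.77 kWh

Power = 1.8 A × 230 V = 414 W = 0.414 kW
Runtime = 45 min × 54 = 2430 min = 40.5 h
Energy = 0.414 kW × 40.5 h = 16.767 kWh ≈ 16.77 kWh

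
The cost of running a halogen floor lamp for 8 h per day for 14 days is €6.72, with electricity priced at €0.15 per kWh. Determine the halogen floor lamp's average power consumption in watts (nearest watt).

Energy = €6.72 ÷ €0.15/kWh = 44.8 kWh
Runtime = 8 h/day × 14 days = 112 h
Power = 44.8 kWh ÷ 112 h = 0.4 kW = 400 W

400 W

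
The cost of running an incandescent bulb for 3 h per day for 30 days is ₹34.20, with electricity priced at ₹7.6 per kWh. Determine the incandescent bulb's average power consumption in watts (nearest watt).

50 W

Energy = ₹34.20 ÷ ₹7.6/kWh = 4.5 kWh
Runtime = 3 h/day × 30 days = 90 h
Power = 4.5 kWh ÷ 90 h = 0.05 kW = 50 W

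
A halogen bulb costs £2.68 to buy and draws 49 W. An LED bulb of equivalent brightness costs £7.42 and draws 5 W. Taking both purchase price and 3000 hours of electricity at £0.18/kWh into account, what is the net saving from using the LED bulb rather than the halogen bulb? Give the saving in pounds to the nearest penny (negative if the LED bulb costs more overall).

£19.02

halogen bulb: £2.68 + (49/1000) kW × 3000 h × £0.18 = £2.68 + £26.46 = £29.14
LED bulb: £7.42 + (5/1000) kW × 3000 h × £0.18 = £7.42 + £2.7 = £10.12
Saving = £29.14 − £10.12 = £19.02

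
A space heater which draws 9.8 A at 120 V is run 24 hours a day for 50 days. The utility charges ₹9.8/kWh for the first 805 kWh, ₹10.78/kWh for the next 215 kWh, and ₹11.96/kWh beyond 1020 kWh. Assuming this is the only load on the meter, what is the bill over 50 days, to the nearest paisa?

₹14885.45

Power = 9.8 A × 120 V = 1176 W = 1.176 kW
Runtime = 24 h × 50 = 1200 h
Energy = 1.176 kW × 1200 h = 1411.2 kWh
Tier 1 (0–805 kWh): 805 × ₹9.8 = ₹7889
Tier 2 (805–1020 kWh): 215 × ₹10.78 = ₹2317.7
Above 1020 kWh: 391.2 × ₹11.96 = ₹4678.752
Bill = ₹14885.45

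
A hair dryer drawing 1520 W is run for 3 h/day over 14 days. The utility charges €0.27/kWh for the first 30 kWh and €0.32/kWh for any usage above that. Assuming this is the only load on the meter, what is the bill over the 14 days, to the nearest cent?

€18.93

Runtime = 3 h/day × 14 days = 42 h
Energy = 1.52 kW × 42 h = 63.84 kWh
Tier 1 (0–30 kWh): 30 × €0.27 = €8.1
Above 30 kWh: 33.84 × €0.32 = €10.8288
Bill = €18.93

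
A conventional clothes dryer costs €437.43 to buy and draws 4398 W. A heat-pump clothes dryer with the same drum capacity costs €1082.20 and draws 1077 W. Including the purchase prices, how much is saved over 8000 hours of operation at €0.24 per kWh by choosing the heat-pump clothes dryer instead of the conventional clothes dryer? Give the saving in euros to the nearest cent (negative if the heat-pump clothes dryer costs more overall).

€5731.55

conventional clothes dryer: €437.43 + (4398/1000) kW × 8000 h × €0.24 = €437.43 + €8444.16 = €8881.59
heat-pump clothes dryer: €1082.20 + (1077/1000) kW × 8000 h × €0.24 = €1082.20 + €2067.84 = €3150.04
Saving = €8881.59 − €3150.04 = €5731.55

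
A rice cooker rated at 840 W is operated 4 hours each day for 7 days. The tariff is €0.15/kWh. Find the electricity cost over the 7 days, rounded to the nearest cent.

Runtime = 4 h/day × 7 days = 28 h
Energy = 0.84 kW × 28 h = 23.52 kWh
Cost = 23.52 kWh × €0.15/kWh = €3.53

€3.53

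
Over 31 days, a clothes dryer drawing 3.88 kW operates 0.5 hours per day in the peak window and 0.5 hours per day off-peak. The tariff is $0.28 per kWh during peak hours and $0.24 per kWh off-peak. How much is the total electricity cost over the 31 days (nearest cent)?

Peak energy = 3.88 kW × 0.5 h × 31 = 60.14 kWh
Off-peak energy = 3.88 kW × 0.5 h × 31 = 60.14 kWh
Cost = 60.14 × $0.28 + 60.14 × $0.24 = $16.8392 + $14.4336 = $31.27

$31.27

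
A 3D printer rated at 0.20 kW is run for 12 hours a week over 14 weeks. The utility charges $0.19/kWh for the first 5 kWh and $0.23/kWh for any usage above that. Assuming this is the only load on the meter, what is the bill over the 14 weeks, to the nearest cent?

$7.53

Runtime = 12 h/week × 14 weeks = 168 h
Energy = 0.2 kW × 168 h = 33.6 kWh
Tier 1 (0–5 kWh): 5 × $0.19 = $0.95
Above 5 kWh: 28.6 × $0.23 = $6.578
Bill = $7.53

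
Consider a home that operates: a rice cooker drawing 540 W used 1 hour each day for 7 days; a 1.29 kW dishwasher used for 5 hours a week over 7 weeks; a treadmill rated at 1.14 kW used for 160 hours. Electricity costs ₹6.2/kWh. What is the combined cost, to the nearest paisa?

₹1434.25

rice cooker: Runtime = 1 h/day × 7 days = 7 h
rice cooker: 0.54 kW × 7 h = 3.78 kWh
dishwasher: Runtime = 5 h/week × 7 weeks = 35 h
dishwasher: 1.29 kW × 35 h = 45.15 kWh
treadmill: 1.14 kW × 160 h = 182.4 kWh
Total energy = 231.33 kWh
Cost = 231.33 × ₹6.2 = ₹1434.25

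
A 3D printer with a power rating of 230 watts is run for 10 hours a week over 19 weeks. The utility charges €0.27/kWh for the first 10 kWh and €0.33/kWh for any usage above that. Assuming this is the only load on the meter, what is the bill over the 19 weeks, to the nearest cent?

€13.82

Runtime = 10 h/week × 19 weeks = 190 h
Energy = 0.23 kW × 190 h = 43.7 kWh
Tier 1 (0–10 kWh): 10 × €0.27 = €2.7
Above 10 kWh: 33.7 × €0.33 = €11.121
Bill = €13.82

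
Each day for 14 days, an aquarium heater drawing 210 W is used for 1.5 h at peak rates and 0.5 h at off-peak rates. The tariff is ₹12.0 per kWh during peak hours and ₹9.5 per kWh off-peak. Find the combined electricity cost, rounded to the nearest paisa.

₹66.89

Peak energy = 0.21 kW × 1.5 h × 14 = 4.41 kWh
Off-peak energy = 0.21 kW × 0.5 h × 14 = 1.47 kWh
Cost = 4.41 × ₹12.0 + 1.47 × ₹9.5 = ₹52.92 + ₹13.965 = ₹66.89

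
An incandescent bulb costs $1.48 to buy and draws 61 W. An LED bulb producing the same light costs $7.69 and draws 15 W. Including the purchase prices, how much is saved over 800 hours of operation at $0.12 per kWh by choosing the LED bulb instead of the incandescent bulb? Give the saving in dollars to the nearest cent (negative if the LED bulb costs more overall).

-$1.79

incandescent bulb: $1.48 + (61/1000) kW × 800 h × $0.12 = $1.48 + $5.856 = $7.336
LED bulb: $7.69 + (15/1000) kW × 800 h × $0.12 = $7.69 + $1.44 = $9.13
Saving = $7.336 − $9.13 = −$1.794 → -$1.79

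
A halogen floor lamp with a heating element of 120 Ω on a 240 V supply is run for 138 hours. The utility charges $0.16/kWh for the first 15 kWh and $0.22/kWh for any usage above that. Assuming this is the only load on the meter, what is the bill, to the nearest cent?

Power = V²/R = 240²/120 = 480 W = 0.48 kW
Energy = 0.48 kW × 138 h = 66.24 kWh
Tier 1 (0–15 kWh): 15 × $0.16 = $2.4
Above 15 kWh: 51.24 × $0.22 = $11.2728
Bill = $13.67

$13.67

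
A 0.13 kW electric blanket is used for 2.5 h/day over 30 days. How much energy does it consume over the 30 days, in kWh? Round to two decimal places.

Runtime = 2.5 h/day × 30 days = 75 h
Energy = 0.13 kW × 75 h = 9.75 kWh

9.75 kWh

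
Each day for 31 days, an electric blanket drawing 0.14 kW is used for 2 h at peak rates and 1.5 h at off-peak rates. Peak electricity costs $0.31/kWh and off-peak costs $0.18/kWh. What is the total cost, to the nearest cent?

$3.86

Peak energy = 0.14 kW × 2 h × 31 = 8.68 kWh
Off-peak energy = 0.14 kW × 1.5 h × 31 = 6.51 kWh
Cost = 8.68 × $0.31 + 6.51 × $0.18 = $2.6908 + $1.1718 = $3.86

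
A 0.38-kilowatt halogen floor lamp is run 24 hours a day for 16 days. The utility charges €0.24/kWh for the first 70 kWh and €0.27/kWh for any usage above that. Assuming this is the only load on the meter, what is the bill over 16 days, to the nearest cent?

Runtime = 24 h × 16 = 384 h
Energy = 0.38 kW × 384 h = 145.92 kWh
Tier 1 (0–70 kWh): 70 × €0.24 = €16.8
Above 70 kWh: 75.92 × €0.27 = €20.4984
Bill = €37.30

€37.30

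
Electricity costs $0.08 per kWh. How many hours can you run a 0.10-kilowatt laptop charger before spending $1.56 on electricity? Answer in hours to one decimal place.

195.0 h

Energy available = $1.56 ÷ $0.08/kWh = 19.5 kWh
Hours = 19.5 kWh ÷ 0.1 kW = 195.0 h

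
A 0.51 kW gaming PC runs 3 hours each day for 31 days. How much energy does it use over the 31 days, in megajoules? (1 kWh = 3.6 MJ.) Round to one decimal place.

170.7 MJ

Runtime = 3 h/day × 31 days = 93 h
Energy = 0.51 kW × 93 h = 47.43 kWh
= 47.43 × 3.6 MJ = 170.7 MJ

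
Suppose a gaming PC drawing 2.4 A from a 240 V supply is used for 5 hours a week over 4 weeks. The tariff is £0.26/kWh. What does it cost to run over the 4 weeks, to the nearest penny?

£3.00

Power = 2.4 A × 240 V = 576 W = 0.576 kW
Runtime = 5 h/week × 4 weeks = 20 h
Energy = 0.576 kW × 20 h = 11.52 kWh
Cost = 11.52 kWh × £0.26/kWh = £3.00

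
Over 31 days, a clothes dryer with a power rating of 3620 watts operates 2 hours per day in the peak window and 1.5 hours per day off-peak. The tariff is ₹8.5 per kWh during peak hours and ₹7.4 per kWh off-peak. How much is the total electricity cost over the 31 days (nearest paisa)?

₹3153.38

Peak energy = 3.62 kW × 2 h × 31 = 224.44 kWh
Off-peak energy = 3.62 kW × 1.5 h × 31 = 168.33 kWh
Cost = 224.44 × ₹8.5 + 168.33 × ₹7.4 = ₹1907.74 + ₹1245.642 = ₹3153.38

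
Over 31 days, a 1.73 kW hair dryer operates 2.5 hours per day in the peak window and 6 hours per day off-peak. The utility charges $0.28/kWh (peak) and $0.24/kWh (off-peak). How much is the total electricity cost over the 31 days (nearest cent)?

Peak energy = 1.73 kW × 2.5 h × 31 = 134.075 kWh
Off-peak energy = 1.73 kW × 6 h × 31 = 321.78 kWh
Cost = 134.075 × $0.28 + 321.78 × $0.24 = $37.541 + $77.2272 = $114.77

$114.77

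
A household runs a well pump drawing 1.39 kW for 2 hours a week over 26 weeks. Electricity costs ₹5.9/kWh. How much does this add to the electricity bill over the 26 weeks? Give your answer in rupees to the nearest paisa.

₹426.45

Runtime = 2 h/week × 26 weeks = 52 h
Energy = 1.39 kW × 52 h = 72.28 kWh
Cost = 72.28 kWh × ₹5.9/kWh = ₹426.45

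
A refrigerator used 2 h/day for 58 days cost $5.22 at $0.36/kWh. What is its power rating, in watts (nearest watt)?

Energy = $5.22 ÷ $0.36/kWh = 14.5 kWh
Runtime = 2 h/day × 58 days = 116 h
Power = 14.5 kWh ÷ 116 h = 0.125 kW = 125 W

125 W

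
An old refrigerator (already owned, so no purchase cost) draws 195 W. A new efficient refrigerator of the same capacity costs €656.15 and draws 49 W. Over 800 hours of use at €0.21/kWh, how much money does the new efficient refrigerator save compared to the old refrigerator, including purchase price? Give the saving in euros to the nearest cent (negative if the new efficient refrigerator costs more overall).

-€631.62

old refrigerator: €0.00 + (195/1000) kW × 800 h × €0.21 = €0.00 + €32.76 = €32.76
new efficient refrigerator: €656.15 + (49/1000) kW × 800 h × €0.21 = €656.15 + €8.232 = €664.382
Saving = €32.76 − €664.382 = −€631.622 → -€631.62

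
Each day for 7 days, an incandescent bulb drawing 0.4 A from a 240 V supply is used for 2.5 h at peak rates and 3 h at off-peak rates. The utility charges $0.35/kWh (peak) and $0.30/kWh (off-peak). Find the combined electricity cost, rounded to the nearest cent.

Power = 0.4 A × 240 V = 96 W = 0.096 kW
Peak energy = 0.096 kW × 2.5 h × 7 = 1.68 kWh
Off-peak energy = 0.096 kW × 3 h × 7 = 2.016 kWh
Cost = 1.68 × $0.35 + 2.016 × $0.30 = $0.588 + $0.6048 = $1.19

$1.19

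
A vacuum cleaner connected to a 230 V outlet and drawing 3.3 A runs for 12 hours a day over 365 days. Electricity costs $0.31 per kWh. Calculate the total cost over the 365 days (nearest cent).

Power = 3.3 A × 230 V = 759 W = 0.759 kW
Runtime = 12 h/day × 365 days = 4380 h
Energy = 0.759 kW × 4380 h = 3324.42 kWh
Cost = 3324.42 kWh × $0.31/kWh = $1030.57

$1030.57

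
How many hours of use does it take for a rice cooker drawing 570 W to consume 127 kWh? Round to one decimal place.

Hours = 127 kWh ÷ 0.57 kW = 222.8 h

222.8 h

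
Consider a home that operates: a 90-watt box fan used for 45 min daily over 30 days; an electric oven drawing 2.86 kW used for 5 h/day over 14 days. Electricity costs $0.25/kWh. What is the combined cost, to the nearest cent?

$50.56

box fan: Runtime = 45 min × 30 = 1350 min = 22.5 h
box fan: 0.09 kW × 22.5 h = 2.025 kWh
electric oven: Runtime = 5 h/day × 14 days = 70 h
electric oven: 2.86 kW × 70 h = 200.2 kWh
Total energy = 202.225 kWh
Cost = 202.225 × $0.25 = $50.56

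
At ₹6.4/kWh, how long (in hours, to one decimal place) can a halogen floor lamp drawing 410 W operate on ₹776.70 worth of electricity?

Energy available = ₹776.70 ÷ ₹6.4/kWh = 121.3594 kWh
Hours = 121.3594 kWh ÷ 0.41 kW = 296.0 h

296.0 h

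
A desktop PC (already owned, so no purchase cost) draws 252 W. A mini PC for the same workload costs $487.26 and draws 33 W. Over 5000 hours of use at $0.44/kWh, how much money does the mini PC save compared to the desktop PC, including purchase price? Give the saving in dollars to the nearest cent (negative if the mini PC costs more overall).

desktop PC: $0.00 + (252/1000) kW × 5000 h × $0.44 = $0.00 + $554.4 = $554.4
mini PC: $487.26 + (33/1000) kW × 5000 h × $0.44 = $487.26 + $72.6 = $559.86
Saving = $554.4 − $559.86 = −$5.46

-$5.46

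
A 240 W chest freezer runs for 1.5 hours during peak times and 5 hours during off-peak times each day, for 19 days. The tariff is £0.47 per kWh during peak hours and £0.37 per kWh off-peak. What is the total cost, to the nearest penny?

£11.65

Peak energy = 0.24 kW × 1.5 h × 19 = 6.84 kWh
Off-peak energy = 0.24 kW × 5 h × 19 = 22.8 kWh
Cost = 6.84 × £0.47 + 22.8 × £0.37 = £3.2148 + £8.436 = £11.65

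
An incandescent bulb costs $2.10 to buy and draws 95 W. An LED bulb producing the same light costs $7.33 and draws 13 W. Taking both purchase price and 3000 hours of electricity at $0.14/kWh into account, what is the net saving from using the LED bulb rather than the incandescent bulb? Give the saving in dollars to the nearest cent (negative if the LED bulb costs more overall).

incandescent bulb: $2.10 + (95/1000) kW × 3000 h × $0.14 = $2.10 + $39.9 = $42
LED bulb: $7.33 + (13/1000) kW × 3000 h × $0.14 = $7.33 + $5.46 = $12.79
Saving = $42 − $12.79 = $29.21

$29.21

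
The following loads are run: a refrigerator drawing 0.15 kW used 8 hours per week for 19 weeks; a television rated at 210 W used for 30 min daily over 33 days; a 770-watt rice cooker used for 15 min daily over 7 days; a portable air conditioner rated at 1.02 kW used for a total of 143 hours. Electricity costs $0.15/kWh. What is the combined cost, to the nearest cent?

$26.02

refrigerator: Runtime = 8 h/week × 19 weeks = 152 h
refrigerator: 0.15 kW × 152 h = 22.8 kWh
television: Runtime = 30 min × 33 = 990 min = 16.5 h
television: 0.21 kW × 16.5 h = 3.465 kWh
rice cooker: Runtime = 15 min × 7 = 105 min = 1.75 h
rice cooker: 0.77 kW × 1.75 h = 1.3475 kWh
portable air conditioner: 1.02 kW × 143 h = 145.86 kWh
Total energy = 173.4725 kWh
Cost = 173.4725 × $0.15 = $26.02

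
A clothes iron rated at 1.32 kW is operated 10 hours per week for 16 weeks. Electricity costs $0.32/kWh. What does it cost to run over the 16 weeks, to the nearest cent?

$67.58

Runtime = 10 h/week × 16 weeks = 160 h
Energy = 1.32 kW × 160 h = 211.2 kWh
Cost = 211.2 kWh × $0.32/kWh = $67.58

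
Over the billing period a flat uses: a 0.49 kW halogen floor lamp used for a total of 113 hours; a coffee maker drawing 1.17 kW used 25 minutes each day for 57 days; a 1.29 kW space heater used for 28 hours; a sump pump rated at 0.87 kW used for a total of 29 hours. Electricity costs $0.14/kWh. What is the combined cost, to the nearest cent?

$20.23

halogen floor lamp: 0.49 kW × 113 h = 55.37 kWh
coffee maker: Runtime = 25 min × 57 = 1425 min = 23.75 h
coffee maker: 1.17 kW × 23.75 h = 27.7875 kWh
space heater: 1.29 kW × 28 h = 36.12 kWh
sump pump: 0.87 kW × 29 h = 25.23 kWh
Total energy = 144.5075 kWh
Cost = 144.5075 × $0.14 = $20.23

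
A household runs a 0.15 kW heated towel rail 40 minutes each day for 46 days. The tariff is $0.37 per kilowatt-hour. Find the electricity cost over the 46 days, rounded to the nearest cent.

Runtime = 40 min × 46 = 1840 min = 30.666666… h
Energy = 0.15 kW × 30.666666… h = 4.6 kWh
Cost = 4.6 kWh × $0.37/kWh = $1.70

$1.70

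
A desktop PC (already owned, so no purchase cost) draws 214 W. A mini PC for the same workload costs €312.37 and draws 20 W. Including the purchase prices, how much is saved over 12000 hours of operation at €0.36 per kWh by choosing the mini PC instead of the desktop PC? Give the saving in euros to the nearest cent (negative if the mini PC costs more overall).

€525.71

desktop PC: €0.00 + (214/1000) kW × 12000 h × €0.36 = €0.00 + €924.48 = €924.48
mini PC: €312.37 + (20/1000) kW × 12000 h × €0.36 = €312.37 + €86.4 = €398.77
Saving = €924.48 − €398.77 = €525.71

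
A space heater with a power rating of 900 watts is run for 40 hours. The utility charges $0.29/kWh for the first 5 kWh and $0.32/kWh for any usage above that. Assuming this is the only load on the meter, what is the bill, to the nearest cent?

Energy = 0.9 kW × 40 h = 36 kWh
Tier 1 (0–5 kWh): 5 × $0.29 = $1.45
Above 5 kWh: 31 × $0.32 = $9.92
Bill = $11.37

$11.37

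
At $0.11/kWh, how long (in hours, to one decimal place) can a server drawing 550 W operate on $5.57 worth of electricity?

Energy available = $5.57 ÷ $0.11/kWh = 50.6364 kWh
Hours = 50.6364 kWh ÷ 0.55 kW = 92.1 h

92.1 h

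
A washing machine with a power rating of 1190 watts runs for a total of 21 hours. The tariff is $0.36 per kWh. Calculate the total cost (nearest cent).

Energy = 1.19 kW × 21 h = 24.99 kWh
Cost = 24.99 kWh × $0.36/kWh = $9.00

$9.00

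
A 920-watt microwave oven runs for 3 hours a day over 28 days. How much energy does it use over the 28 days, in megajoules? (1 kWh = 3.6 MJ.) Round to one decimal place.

Runtime = 3 h/day × 28 days = 84 h
Energy = 0.92 kW × 84 h = 77.28 kWh
= 77.28 × 3.6 MJ = 278.2 MJ

278.2 MJ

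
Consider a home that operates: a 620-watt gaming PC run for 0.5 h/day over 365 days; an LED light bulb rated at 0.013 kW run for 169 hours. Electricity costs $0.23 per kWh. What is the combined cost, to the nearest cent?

$26.53

gaming PC: Runtime = 0.5 h/day × 365 days = 182.5 h
gaming PC: 0.62 kW × 182.5 h = 113.15 kWh
LED light bulb: 0.013 kW × 169 h = 2.197 kWh
Total energy = 115.347 kWh
Cost = 115.347 × $0.23 = $26.53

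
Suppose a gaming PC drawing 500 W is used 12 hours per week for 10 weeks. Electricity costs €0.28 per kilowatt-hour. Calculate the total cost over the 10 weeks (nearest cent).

Runtime = 12 h/week × 10 weeks = 120 h
Energy = 0.5 kW × 120 h = 60 kWh
Cost = 60 kWh × €0.28/kWh = €16.80

€16.80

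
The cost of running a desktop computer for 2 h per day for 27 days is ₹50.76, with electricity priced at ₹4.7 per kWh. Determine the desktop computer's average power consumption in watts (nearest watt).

200 W

Energy = ₹50.76 ÷ ₹4.7/kWh = 10.8 kWh
Runtime = 2 h/day × 27 days = 54 h
Power = 10.8 kWh ÷ 54 h = 0.2 kW = 200 W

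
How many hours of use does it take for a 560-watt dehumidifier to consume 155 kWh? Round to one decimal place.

Hours = 155 kWh ÷ 0.56 kW = 276.8 h

276.8 h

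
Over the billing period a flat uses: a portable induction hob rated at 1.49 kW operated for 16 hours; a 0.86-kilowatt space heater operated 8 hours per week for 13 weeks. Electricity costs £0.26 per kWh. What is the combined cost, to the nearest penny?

£29.45

portable induction hob: 1.49 kW × 16 h = 23.84 kWh
space heater: Runtime = 8 h/week × 13 weeks = 104 h
space heater: 0.86 kW × 104 h = 89.44 kWh
Total energy = 113.28 kWh
Cost = 113.28 × £0.26 = £29.45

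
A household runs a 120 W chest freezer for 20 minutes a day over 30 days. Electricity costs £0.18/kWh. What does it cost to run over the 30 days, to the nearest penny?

£0.22

Runtime = 20 min × 30 = 600 min = 10 h
Energy = 0.12 kW × 10 h = 1.2 kWh
Cost = 1.2 kWh × £0.18/kWh = £0.22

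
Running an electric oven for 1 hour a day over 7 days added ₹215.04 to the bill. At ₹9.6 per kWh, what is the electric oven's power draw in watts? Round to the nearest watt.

Energy = ₹215.04 ÷ ₹9.6/kWh = 22.4 kWh
Runtime = 1 h/day × 7 days = 7 h
Power = 22.4 kWh ÷ 7 h = 3.2 kW = 3200 W

3200 W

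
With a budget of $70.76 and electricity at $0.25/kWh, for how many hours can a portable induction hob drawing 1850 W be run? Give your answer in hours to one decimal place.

Energy available = $70.76 ÷ $0.25/kWh = 283.04 kWh
Hours = 283.04 kWh ÷ 1.85 kW = 153.0 h

153.0 h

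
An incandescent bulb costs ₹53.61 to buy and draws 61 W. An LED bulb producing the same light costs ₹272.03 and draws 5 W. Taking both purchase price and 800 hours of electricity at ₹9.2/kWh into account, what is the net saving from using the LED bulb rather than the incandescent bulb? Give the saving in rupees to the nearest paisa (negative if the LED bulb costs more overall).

₹193.74

incandescent bulb: ₹53.61 + (61/1000) kW × 800 h × ₹9.2 = ₹53.61 + ₹448.96 = ₹502.57
LED bulb: ₹272.03 + (5/1000) kW × 800 h × ₹9.2 = ₹272.03 + ₹36.8 = ₹308.83
Saving = ₹502.57 − ₹308.83 = ₹193.74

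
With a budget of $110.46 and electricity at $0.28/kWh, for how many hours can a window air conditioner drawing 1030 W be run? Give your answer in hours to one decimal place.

Energy available = $110.46 ÷ $0.28/kWh = 394.5 kWh
Hours = 394.5 kWh ÷ 1.03 kW = 383.0 h

383.0 h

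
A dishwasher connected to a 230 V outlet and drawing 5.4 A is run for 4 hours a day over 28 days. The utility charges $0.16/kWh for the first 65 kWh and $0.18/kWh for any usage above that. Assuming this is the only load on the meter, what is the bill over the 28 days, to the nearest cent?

$23.74

Power = 5.4 A × 230 V = 1242 W = 1.242 kW
Runtime = 4 h/day × 28 days = 112 h
Energy = 1.242 kW × 112 h = 139.104 kWh
Tier 1 (0–65 kWh): 65 × $0.16 = $10.4
Above 65 kWh: 74.104 × $0.18 = $13.33872
Bill = $23.74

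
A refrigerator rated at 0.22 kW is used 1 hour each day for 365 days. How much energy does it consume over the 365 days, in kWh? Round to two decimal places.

Runtime = 1 h/day × 365 days = 365 h
Energy = 0.22 kW × 365 h = 80.3 kWh

80.30 kWh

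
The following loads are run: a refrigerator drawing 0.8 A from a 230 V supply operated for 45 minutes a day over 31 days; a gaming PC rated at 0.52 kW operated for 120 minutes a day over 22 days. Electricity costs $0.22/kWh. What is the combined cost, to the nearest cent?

$5.97

refrigerator: Power = 0.8 A × 230 V = 184 W = 0.184 kW
refrigerator: Runtime = 45 min × 31 = 1395 min = 23.25 h
refrigerator: 0.184 kW × 23.25 h = 4.278 kWh
gaming PC: Runtime = 120 min × 22 = 2640 min = 44 h
gaming PC: 0.52 kW × 44 h = 22.88 kWh
Total energy = 27.158 kWh
Cost = 27.158 × $0.22 = $5.97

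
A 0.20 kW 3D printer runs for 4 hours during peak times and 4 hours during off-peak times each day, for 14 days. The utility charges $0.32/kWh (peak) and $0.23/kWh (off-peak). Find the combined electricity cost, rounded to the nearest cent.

$6.16

Peak energy = 0.2 kW × 4 h × 14 = 11.2 kWh
Off-peak energy = 0.2 kW × 4 h × 14 = 11.2 kWh
Cost = 11.2 × $0.32 + 11.2 × $0.23 = $3.584 + $2.576 = $6.16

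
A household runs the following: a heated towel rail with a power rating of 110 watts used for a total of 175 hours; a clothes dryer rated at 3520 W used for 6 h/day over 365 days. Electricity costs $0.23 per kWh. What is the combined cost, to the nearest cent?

$1777.45

heated towel rail: 0.11 kW × 175 h = 19.25 kWh
clothes dryer: Runtime = 6 h/day × 365 days = 2190 h
clothes dryer: 3.52 kW × 2190 h = 7708.8 kWh
Total energy = 7728.05 kWh
Cost = 7728.05 × $0.23 = $1777.45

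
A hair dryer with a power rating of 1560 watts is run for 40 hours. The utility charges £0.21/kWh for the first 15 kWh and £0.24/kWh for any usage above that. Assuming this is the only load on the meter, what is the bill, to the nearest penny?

£14.53

Energy = 1.56 kW × 40 h = 62.4 kWh
Tier 1 (0–15 kWh): 15 × £0.21 = £3.15
Above 15 kWh: 47.4 × £0.24 = £11.376
Bill = £14.53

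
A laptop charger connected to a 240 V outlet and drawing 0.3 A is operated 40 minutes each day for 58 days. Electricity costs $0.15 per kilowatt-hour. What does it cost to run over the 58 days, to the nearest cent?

Power = 0.3 A × 240 V = 72 W = 0.072 kW
Runtime = 40 min × 58 = 2320 min = 38.666666… h
Energy = 0.072 kW × 38.666666… h = 2.784 kWh
Cost = 2.784 kWh × $0.15/kWh = $0.42

$0.42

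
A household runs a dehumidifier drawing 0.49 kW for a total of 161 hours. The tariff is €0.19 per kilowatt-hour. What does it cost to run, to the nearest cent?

Energy = 0.49 kW × 161 h = 78.89 kWh
Cost = 78.89 kWh × €0.19/kWh = €14.99

€14.99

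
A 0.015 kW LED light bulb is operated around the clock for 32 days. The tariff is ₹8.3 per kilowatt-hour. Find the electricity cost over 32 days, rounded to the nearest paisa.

Runtime = 24 h × 32 = 768 h
Energy = 0.015 kW × 768 h = 11.52 kWh
Cost = 11.52 kWh × ₹8.3/kWh = ₹95.62

₹95.62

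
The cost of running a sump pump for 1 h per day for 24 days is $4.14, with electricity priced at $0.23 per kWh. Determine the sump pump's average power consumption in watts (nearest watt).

Energy = $4.14 ÷ $0.23/kWh = 18 kWh
Runtime = 1 h/day × 24 days = 24 h
Power = 18 kWh ÷ 24 h = 0.75 kW = 750 W

750 W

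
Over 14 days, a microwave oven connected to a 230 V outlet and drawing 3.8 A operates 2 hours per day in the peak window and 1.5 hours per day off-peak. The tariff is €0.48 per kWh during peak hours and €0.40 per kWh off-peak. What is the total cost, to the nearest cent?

Power = 3.8 A × 230 V = 874 W = 0.874 kW
Peak energy = 0.874 kW × 2 h × 14 = 24.472 kWh
Off-peak energy = 0.874 kW × 1.5 h × 14 = 18.354 kWh
Cost = 24.472 × €0.48 + 18.354 × €0.40 = €11.74656 + €7.3416 = €19.09

€19.09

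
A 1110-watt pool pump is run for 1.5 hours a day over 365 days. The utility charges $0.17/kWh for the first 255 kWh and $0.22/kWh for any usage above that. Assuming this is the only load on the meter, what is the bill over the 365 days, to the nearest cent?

$120.95

Runtime = 1.5 h/day × 365 days = 547.5 h
Energy = 1.11 kW × 547.5 h = 607.725 kWh
Tier 1 (0–255 kWh): 255 × $0.17 = $43.35
Above 255 kWh: 352.725 × $0.22 = $77.5995
Bill = $120.95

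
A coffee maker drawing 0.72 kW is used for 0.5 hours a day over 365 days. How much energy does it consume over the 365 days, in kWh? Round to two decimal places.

131.40 kWh

Runtime = 0.5 h/day × 365 days = 182.5 h
Energy = 0.72 kW × 182.5 h = 131.4 kWh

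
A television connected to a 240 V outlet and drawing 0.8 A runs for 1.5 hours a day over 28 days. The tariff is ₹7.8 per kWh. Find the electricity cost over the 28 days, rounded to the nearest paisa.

₹62.90

Power = 0.8 A × 240 V = 192 W = 0.192 kW
Runtime = 1.5 h/day × 28 days = 42 h
Energy = 0.192 kW × 42 h = 8.064 kWh
Cost = 8.064 kWh × ₹7.8/kWh = ₹62.90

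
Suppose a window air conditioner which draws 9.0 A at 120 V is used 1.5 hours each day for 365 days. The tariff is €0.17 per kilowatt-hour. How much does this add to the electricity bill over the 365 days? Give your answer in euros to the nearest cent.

€100.52

Power = 9.0 A × 120 V = 1080 W = 1.08 kW
Runtime = 1.5 h/day × 365 days = 547.5 h
Energy = 1.08 kW × 547.5 h = 591.3 kWh
Cost = 591.3 kWh × €0.17/kWh = €100.52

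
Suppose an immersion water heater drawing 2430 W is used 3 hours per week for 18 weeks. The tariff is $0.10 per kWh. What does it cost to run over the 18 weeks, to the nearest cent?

$13.12

Runtime = 3 h/week × 18 weeks = 54 h
Energy = 2.43 kW × 54 h = 131.22 kWh
Cost = 131.22 kWh × $0.10/kWh = $13.12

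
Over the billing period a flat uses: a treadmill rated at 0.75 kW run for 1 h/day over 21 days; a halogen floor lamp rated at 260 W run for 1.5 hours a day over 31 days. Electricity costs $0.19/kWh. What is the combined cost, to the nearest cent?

treadmill: Runtime = 1 h/day × 21 days = 21 h
treadmill: 0.75 kW × 21 h = 15.75 kWh
halogen floor lamp: Runtime = 1.5 h/day × 31 days = 46.5 h
halogen floor lamp: 0.26 kW × 46.5 h = 12.09 kWh
Total energy = 27.84 kWh
Cost = 27.84 × $0.19 = $5.29

$5.29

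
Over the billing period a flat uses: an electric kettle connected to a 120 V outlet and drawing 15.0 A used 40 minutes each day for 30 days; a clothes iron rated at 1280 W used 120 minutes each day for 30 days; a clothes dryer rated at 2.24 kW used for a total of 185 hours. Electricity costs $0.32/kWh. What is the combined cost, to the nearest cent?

$168.70

electric kettle: Power = 15.0 A × 120 V = 1800 W = 1.8 kW
electric kettle: Runtime = 40 min × 30 = 1200 min = 20 h
electric kettle: 1.8 kW × 20 h = 36 kWh
clothes iron: Runtime = 120 min × 30 = 3600 min = 60 h
clothes iron: 1.28 kW × 60 h = 76.8 kWh
clothes dryer: 2.24 kW × 185 h = 414.4 kWh
Total energy = 527.2 kWh
Cost = 527.2 × $0.32 = $168.70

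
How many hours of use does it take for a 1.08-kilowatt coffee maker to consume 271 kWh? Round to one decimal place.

Hours = 271 kWh ÷ 1.08 kW = 250.9 h

250.9 h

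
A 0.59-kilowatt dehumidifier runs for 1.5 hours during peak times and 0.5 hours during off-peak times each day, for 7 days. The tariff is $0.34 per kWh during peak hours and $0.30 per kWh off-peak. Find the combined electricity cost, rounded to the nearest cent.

Peak energy = 0.59 kW × 1.5 h × 7 = 6.195 kWh
Off-peak energy = 0.59 kW × 0.5 h × 7 = 2.065 kWh
Cost = 6.195 × $0.34 + 2.065 × $0.30 = $2.1063 + $0.6195 = $2.73

$2.73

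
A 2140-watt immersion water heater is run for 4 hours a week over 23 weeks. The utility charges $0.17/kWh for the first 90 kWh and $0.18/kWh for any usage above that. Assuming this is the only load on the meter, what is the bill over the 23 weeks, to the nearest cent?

$34.54

Runtime = 4 h/week × 23 weeks = 92 h
Energy = 2.14 kW × 92 h = 196.88 kWh
Tier 1 (0–90 kWh): 90 × $0.17 = $15.3
Above 90 kWh: 106.88 × $0.18 = $19.2384
Bill = $34.54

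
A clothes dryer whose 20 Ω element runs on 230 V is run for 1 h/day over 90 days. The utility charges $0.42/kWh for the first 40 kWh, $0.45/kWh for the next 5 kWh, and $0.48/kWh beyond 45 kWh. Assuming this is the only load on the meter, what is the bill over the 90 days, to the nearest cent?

Power = V²/R = 230²/20 = 2645 W = 2.645 kW
Runtime = 1 h/day × 90 days = 90 h
Energy = 2.645 kW × 90 h = 238.05 kWh
Tier 1 (0–40 kWh): 40 × $0.42 = $16.8
Tier 2 (40–45 kWh): 5 × $0.45 = $2.25
Above 45 kWh: 193.05 × $0.48 = $92.664
Bill = $111.71

$111.71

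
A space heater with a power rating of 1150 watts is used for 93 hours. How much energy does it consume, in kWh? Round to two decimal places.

106.95 kWh

Energy = 1.15 kW × 93 h = 106.95 kWh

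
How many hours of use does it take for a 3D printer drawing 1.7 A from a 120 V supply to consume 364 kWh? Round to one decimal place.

Power = 1.7 A × 120 V = 204 W = 0.204 kW
Hours = 364 kWh ÷ 0.204 kW = 1784.3 h

1784.3 h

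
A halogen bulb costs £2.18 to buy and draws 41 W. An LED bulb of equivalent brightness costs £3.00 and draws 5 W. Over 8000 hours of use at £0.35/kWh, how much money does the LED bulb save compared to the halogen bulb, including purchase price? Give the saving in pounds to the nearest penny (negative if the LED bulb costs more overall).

halogen bulb: £2.18 + (41/1000) kW × 8000 h × £0.35 = £2.18 + £114.8 = £116.98
LED bulb: £3.00 + (5/1000) kW × 8000 h × £0.35 = £3.00 + £14 = £17
Saving = £116.98 − £17 = £99.98

£99.98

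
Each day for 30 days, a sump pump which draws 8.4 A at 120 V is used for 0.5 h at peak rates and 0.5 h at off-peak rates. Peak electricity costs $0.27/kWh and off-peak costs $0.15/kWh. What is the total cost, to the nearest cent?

$6.35

Power = 8.4 A × 120 V = 1008 W = 1.008 kW
Peak energy = 1.008 kW × 0.5 h × 30 = 15.12 kWh
Off-peak energy = 1.008 kW × 0.5 h × 30 = 15.12 kWh
Cost = 15.12 × $0.27 + 15.12 × $0.15 = $4.0824 + $2.268 = $6.35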